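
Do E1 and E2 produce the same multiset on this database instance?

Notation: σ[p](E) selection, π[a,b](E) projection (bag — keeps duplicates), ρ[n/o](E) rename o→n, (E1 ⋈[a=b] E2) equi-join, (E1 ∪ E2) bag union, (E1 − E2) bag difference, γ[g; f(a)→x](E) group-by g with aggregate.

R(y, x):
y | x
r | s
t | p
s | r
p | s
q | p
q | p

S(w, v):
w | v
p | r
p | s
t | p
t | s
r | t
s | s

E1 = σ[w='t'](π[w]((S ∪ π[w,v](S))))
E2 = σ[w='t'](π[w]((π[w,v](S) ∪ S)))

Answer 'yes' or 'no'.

E1 row counts bottom-up:
  S → 6
  S → 6
  π[w,v](S) → 6
  (S ∪ π[w,v](S)) → 12
  π[w]((S ∪ π[w,v](S))) → 12
  σ[w='t'](π[w]((S ∪ π[w,v](S)))) → 4
E2 row counts bottom-up:
  S → 6
  π[w,v](S) → 6
  S → 6
  (π[w,v](S) ∪ S) → 12
  π[w]((π[w,v](S) ∪ S)) → 12
  σ[w='t'](π[w]((π[w,v](S) ∪ S))) → 4

E1 and E2 produce the same multiset:
w
t
t
t
t

yes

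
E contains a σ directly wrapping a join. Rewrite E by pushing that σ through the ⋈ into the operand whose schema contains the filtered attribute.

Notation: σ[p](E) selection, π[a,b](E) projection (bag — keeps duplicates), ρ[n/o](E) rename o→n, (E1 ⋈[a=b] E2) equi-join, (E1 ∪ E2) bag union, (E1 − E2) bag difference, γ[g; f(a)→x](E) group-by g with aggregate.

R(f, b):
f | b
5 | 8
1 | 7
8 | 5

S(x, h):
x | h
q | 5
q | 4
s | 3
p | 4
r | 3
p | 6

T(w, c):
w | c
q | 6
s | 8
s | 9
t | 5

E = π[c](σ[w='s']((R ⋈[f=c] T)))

σ filters on w, owned by the right side.
E' = π[c]((R ⋈[f=c] σ[w='s'](T)))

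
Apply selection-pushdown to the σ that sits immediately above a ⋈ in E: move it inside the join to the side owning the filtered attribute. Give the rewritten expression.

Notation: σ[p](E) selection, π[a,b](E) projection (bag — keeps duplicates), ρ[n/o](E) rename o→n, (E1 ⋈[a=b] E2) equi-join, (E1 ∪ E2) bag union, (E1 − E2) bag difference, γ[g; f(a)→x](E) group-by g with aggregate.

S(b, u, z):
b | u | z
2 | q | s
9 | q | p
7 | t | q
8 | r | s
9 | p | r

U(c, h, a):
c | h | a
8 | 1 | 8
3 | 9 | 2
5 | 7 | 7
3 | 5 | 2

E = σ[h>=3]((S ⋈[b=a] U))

σ filters on h, owned by the right side.
E' = (S ⋈[b=a] σ[h>=3](U))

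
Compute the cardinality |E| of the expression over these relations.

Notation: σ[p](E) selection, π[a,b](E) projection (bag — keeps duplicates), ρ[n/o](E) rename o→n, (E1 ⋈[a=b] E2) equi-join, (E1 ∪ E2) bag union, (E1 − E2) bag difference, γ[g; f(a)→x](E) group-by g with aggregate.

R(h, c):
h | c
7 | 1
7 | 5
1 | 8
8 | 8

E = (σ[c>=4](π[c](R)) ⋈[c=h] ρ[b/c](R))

Subexpression sizes:
  R → 4
  π[c](R) → 4
  σ[c>=4](π[c](R)) → 3
  R → 4
  ρ[b/c](R) → 4
  (σ[c>=4](π[c](R)) ⋈[c=h] ρ[b/c](R)) → 2

|E| = 2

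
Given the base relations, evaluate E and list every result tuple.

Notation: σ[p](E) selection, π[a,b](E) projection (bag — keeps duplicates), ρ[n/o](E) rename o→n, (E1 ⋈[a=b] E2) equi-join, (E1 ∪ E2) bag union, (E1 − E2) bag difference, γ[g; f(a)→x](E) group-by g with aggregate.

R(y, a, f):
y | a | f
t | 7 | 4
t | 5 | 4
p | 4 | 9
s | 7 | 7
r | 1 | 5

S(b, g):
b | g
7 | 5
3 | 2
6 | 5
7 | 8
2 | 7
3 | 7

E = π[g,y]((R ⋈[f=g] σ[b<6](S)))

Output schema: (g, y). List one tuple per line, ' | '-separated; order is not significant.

Stepwise |·|:
  R → 5
  S → 6
  σ[b<6](S) → 3
  (R ⋈[f=g] σ[b<6](S)) → 2
  π[g,y]((R ⋈[f=g] σ[b<6](S))) → 2

== RESULT ==
g | y
7 | s
7 | s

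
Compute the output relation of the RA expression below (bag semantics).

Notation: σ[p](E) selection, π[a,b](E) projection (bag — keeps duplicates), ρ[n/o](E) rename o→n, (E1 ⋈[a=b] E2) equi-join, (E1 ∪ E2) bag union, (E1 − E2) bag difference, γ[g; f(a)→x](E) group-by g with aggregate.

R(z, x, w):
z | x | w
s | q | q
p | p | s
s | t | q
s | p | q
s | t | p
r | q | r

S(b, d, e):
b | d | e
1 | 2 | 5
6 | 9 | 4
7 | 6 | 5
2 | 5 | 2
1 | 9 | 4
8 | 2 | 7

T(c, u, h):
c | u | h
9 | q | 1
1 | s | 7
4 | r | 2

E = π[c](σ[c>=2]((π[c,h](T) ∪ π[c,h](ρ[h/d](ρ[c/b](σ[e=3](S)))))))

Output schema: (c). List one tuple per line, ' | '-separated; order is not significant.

Row counts bottom-up:
  T → 3
  π[c,h](T) → 3
  S → 6
  σ[e=3](S) → 0
  ρ[c/b](σ[e=3](S)) → 0
  ρ[h/d](ρ[c/b](σ[e=3](S))) → 0
  π[c,h](ρ[h/d](ρ[c/b](σ[e=3](S)))) → 0
  (π[c,h](T) ∪ π[c,h](ρ[h/d](ρ[c/b](σ[e=3](S))))) → 3
  σ[c>=2]((π[c,h](T) ∪ π[c,h](ρ[h/d](ρ[c/b](σ[e=3](S)))))) → 2
  π[c](σ[c>=2]((π[c,h](T) ∪ π[c,h](ρ[h/d](ρ[c/b](σ[e=3](S))))))) → 2

== RESULT ==
c
4
9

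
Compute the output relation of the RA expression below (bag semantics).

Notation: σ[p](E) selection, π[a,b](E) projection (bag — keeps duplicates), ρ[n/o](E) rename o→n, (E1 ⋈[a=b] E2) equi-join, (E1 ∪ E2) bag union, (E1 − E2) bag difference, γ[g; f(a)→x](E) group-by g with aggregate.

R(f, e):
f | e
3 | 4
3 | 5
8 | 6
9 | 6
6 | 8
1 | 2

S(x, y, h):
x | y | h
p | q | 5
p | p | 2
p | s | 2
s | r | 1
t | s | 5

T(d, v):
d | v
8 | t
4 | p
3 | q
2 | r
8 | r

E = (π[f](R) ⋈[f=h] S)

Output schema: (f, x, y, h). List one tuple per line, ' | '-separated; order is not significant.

Per-node cardinality:
  R → 6
  π[f](R) → 6
  S → 5
  (π[f](R) ⋈[f=h] S) → 1

== RESULT ==
f | x | y | h
1 | s | r | 1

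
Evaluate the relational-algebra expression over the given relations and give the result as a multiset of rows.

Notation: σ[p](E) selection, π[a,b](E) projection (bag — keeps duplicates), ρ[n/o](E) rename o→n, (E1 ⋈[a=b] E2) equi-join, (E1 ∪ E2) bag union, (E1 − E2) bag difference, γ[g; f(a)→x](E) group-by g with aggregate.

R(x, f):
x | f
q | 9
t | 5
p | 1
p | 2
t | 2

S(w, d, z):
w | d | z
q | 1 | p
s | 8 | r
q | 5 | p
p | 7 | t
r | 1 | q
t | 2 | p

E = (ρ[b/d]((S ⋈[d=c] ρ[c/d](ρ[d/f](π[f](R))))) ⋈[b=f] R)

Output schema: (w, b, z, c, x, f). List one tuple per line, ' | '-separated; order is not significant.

Subexpression sizes:
  S → 6
  R → 5
  π[f](R) → 5
  ρ[d/f](π[f](R)) → 5
  ρ[c/d](ρ[d/f](π[f](R))) → 5
  (S ⋈[d=c] ρ[c/d](ρ[d/f](π[f](R)))) → 5
  ρ[b/d]((S ⋈[d=c] ρ[c/d](ρ[d/f](π[f](R))))) → 5
  R → 5
  (ρ[b/d]((S ⋈[d=c] ρ[c/d](ρ[d/f](π[f](R))))) ⋈[b=f] R) → 7

== RESULT ==
w | b | z | c | x | f
q | 1 | p | 1 | p | 1
q | 5 | p | 5 | t | 5
r | 1 | q | 1 | p | 1
t | 2 | p | 2 | p | 2
t | 2 | p | 2 | p | 2
t | 2 | p | 2 | t | 2
t | 2 | p | 2 | t | 2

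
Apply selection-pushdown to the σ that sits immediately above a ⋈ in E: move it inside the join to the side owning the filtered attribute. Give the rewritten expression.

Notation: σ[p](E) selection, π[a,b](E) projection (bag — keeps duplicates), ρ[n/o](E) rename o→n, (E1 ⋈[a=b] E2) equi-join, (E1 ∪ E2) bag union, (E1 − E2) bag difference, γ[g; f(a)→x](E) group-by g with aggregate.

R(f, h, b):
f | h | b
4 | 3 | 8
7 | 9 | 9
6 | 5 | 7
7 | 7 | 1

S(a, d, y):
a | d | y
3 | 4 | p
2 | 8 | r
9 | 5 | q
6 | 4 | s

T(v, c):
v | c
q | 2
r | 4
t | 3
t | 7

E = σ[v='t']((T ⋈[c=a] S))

σ filters on v, owned by the left side.
E' = (σ[v='t'](T) ⋈[c=a] S)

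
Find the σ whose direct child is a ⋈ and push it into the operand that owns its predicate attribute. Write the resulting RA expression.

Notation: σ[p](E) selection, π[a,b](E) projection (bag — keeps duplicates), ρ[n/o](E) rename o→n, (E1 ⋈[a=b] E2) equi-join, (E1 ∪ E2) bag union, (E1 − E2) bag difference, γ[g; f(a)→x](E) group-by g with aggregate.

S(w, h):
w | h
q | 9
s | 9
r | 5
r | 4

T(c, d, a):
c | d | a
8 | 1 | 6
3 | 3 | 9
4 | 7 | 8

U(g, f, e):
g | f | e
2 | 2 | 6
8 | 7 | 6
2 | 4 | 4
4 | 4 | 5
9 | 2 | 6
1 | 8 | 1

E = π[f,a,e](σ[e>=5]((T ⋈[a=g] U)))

σ filters on e, owned by the right side.
E' = π[f,a,e]((T ⋈[a=g] σ[e>=5](U)))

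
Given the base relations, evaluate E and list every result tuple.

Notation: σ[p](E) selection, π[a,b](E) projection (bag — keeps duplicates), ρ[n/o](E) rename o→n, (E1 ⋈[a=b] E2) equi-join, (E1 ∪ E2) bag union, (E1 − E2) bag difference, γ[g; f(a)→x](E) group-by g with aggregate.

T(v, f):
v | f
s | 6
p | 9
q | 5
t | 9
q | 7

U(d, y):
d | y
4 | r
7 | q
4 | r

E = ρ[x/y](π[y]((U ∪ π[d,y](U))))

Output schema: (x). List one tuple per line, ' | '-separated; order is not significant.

Subexpression sizes:
  U → 3
  U → 3
  π[d,y](U) → 3
  (U ∪ π[d,y](U)) → 6
  π[y]((U ∪ π[d,y](U))) → 6
  ρ[x/y](π[y]((U ∪ π[d,y](U)))) → 6

== RESULT ==
x
q
q
r
r
r
r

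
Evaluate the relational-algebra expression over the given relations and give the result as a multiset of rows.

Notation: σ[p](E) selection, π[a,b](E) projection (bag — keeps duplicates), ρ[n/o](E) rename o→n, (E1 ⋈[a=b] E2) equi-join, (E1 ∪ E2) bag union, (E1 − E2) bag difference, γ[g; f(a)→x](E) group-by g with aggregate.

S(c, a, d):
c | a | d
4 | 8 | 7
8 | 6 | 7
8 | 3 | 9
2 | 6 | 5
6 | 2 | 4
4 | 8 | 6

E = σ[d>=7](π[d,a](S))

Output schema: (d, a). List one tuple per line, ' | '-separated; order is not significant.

Stepwise |·|:
  S → 6
  π[d,a](S) → 6
  σ[d>=7](π[d,a](S)) → 3

== RESULT ==
d | a
7 | 6
7 | 8
9 | 3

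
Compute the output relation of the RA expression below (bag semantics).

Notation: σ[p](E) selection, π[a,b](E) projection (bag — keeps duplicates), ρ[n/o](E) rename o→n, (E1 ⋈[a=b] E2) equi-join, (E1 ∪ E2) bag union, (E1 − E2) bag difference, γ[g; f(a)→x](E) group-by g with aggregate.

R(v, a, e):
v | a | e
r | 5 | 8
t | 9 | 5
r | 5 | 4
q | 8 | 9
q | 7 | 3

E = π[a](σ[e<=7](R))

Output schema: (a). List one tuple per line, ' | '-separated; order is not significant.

Stepwise |·|:
  R → 5
  σ[e<=7](R) → 3
  π[a](σ[e<=7](R)) → 3

== RESULT ==
a
5
7
9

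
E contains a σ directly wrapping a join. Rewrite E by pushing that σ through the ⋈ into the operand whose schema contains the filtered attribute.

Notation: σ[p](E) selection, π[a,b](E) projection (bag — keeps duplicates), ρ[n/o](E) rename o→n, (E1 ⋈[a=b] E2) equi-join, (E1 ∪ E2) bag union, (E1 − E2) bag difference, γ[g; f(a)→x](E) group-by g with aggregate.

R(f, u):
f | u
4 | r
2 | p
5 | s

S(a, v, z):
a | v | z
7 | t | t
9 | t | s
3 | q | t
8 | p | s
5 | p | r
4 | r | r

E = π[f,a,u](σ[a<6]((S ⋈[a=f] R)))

σ filters on a, owned by the left side.
E' = π[f,a,u]((σ[a<6](S) ⋈[a=f] R))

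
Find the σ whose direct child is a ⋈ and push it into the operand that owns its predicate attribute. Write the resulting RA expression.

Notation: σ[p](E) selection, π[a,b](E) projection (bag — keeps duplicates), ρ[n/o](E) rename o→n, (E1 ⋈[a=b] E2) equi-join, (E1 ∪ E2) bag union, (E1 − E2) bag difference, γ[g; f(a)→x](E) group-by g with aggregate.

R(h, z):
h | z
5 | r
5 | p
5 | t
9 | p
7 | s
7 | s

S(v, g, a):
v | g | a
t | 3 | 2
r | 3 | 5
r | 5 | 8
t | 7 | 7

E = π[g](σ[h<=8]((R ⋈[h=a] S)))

σ filters on h, owned by the left side.
E' = π[g]((σ[h<=8](R) ⋈[h=a] S))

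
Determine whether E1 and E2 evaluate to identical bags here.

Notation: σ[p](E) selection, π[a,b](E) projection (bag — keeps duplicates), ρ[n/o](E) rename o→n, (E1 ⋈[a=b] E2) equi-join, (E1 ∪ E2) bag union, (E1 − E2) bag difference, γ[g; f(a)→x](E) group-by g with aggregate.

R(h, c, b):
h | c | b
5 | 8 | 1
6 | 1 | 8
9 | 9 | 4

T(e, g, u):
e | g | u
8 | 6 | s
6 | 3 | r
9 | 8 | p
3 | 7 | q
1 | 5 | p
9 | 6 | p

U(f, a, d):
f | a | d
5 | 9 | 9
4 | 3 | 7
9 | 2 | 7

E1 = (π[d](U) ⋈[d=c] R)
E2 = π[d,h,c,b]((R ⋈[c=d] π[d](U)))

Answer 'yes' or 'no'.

E1 stepwise |·|:
  U → 3
  π[d](U) → 3
  R → 3
  (π[d](U) ⋈[d=c] R) → 1
E2 stepwise |·|:
  R → 3
  U → 3
  π[d](U) → 3
  (R ⋈[c=d] π[d](U)) → 1
  π[d,h,c,b]((R ⋈[c=d] π[d](U))) → 1

E1 and E2 produce the same multiset:
d | h | c | b
9 | 9 | 9 | 4

yes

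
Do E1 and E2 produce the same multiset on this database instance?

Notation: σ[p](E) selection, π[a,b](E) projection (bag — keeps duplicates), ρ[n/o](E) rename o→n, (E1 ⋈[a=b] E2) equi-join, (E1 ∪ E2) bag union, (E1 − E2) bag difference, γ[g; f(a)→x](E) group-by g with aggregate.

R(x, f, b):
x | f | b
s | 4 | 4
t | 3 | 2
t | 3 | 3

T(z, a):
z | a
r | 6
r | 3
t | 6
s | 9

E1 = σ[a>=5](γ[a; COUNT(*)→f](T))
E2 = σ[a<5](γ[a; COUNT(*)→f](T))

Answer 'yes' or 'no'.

E1 stepwise |·|:
  T → 4
  γ[a; COUNT(*)→f](T) → 3
  σ[a>=5](γ[a; COUNT(*)→f](T)) → 2
E2 stepwise |·|:
  T → 4
  γ[a; COUNT(*)→f](T) → 3
  σ[a<5](γ[a; COUNT(*)→f](T)) → 1

E1 result:
a | f
6 | 2
9 | 1
E2 result:
a | f
3 | 1
Witness: (3, 1) appears 0× in E1 but 1× in E2.

no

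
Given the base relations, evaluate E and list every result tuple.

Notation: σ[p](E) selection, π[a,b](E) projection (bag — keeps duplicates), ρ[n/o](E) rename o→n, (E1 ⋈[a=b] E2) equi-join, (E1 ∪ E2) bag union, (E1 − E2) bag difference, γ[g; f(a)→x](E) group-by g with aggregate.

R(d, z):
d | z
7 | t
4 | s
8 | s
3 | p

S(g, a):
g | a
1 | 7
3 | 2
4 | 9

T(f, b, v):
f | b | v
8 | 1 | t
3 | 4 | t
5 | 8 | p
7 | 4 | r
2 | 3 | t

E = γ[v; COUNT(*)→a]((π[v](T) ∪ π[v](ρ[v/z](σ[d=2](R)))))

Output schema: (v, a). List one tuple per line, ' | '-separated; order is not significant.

Row counts bottom-up:
  T → 5
  π[v](T) → 5
  R → 4
  σ[d=2](R) → 0
  ρ[v/z](σ[d=2](R)) → 0
  π[v](ρ[v/z](σ[d=2](R))) → 0
  (π[v](T) ∪ π[v](ρ[v/z](σ[d=2](R)))) → 5
  γ[v; COUNT(*)→a]((π[v](T) ∪ π[v](ρ[v/z](σ[d=2](R))))) → 3

== RESULT ==
v | a
p | 1
r | 1
t | 3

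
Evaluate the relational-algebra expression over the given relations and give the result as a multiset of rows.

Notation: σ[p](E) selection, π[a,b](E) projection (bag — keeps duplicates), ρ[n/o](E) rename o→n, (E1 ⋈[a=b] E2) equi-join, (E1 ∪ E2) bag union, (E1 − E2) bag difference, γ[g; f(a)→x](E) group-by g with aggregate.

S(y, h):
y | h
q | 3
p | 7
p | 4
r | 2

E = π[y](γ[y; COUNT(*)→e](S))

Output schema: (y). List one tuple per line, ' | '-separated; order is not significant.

Per-node cardinality:
  S → 4
  γ[y; COUNT(*)→e](S) → 3
  π[y](γ[y; COUNT(*)→e](S)) → 3

== RESULT ==
y
p
q
r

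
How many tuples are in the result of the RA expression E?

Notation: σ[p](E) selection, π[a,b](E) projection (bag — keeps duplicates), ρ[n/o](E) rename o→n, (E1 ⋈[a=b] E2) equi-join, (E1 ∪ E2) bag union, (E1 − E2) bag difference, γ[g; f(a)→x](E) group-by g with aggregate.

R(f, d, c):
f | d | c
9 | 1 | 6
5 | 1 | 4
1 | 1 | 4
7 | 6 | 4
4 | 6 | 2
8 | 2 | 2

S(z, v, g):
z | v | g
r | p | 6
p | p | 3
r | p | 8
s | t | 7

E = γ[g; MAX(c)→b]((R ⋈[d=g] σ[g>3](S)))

Subexpression sizes:
  R → 6
  S → 4
  σ[g>3](S) → 3
  (R ⋈[d=g] σ[g>3](S)) → 2
  γ[g; MAX(c)→b]((R ⋈[d=g] σ[g>3](S))) → 1

|E| = 1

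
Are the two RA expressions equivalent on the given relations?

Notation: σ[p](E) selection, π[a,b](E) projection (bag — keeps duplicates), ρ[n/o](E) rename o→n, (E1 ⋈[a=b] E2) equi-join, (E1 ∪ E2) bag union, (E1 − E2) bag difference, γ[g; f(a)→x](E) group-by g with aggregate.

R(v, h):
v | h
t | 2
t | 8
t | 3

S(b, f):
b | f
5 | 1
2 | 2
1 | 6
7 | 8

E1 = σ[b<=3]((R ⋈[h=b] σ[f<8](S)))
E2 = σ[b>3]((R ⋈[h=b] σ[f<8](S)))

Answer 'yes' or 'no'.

E1 row counts bottom-up:
  R → 3
  S → 4
  σ[f<8](S) → 3
  (R ⋈[h=b] σ[f<8](S)) → 1
  σ[b<=3]((R ⋈[h=b] σ[f<8](S))) → 1
E2 row counts bottom-up:
  R → 3
  S → 4
  σ[f<8](S) → 3
  (R ⋈[h=b] σ[f<8](S)) → 1
  σ[b>3]((R ⋈[h=b] σ[f<8](S))) → 0

E1 result:
v | h | b | f
t | 2 | 2 | 2
E2 result:
v | h | b | f
(0 rows)
Witness: ('t', 2, 2, 2) appears 1× in E1 but 0× in E2.

no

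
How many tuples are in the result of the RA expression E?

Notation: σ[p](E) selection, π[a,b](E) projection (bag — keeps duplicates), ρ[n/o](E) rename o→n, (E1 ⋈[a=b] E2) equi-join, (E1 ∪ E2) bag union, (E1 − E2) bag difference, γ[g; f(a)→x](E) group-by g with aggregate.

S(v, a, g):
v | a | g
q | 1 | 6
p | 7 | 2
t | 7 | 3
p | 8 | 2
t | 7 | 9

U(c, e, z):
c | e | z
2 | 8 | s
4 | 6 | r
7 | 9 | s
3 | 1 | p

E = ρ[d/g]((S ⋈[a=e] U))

Subexpression sizes:
  S → 5
  U → 4
  (S ⋈[a=e] U) → 2
  ρ[d/g]((S ⋈[a=e] U)) → 2

|E| = 2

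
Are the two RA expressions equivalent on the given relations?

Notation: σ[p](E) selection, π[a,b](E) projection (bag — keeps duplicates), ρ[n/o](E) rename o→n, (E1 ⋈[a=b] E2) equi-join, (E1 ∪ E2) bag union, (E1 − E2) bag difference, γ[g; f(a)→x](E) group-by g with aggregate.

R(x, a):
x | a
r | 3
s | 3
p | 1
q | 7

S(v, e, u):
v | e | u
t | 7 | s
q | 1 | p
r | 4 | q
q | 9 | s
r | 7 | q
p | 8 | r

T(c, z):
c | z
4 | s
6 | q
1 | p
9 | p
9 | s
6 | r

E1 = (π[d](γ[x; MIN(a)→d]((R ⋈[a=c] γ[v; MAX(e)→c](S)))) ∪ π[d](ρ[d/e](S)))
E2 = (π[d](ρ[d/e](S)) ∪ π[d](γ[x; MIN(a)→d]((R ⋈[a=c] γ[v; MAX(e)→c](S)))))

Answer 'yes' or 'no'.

E1 row counts bottom-up:
  R → 4
  S → 6
  γ[v; MAX(e)→c](S) → 4
  (R ⋈[a=c] γ[v; MAX(e)→c](S)) → 2
  γ[x; MIN(a)→d]((R ⋈[a=c] γ[v; MAX(e)→c](S))) → 1
  π[d](γ[x; MIN(a)→d]((R ⋈[a=c] γ[v; MAX(e)→c](S)))) → 1
  S → 6
  ρ[d/e](S) → 6
  π[d](ρ[d/e](S)) → 6
  (π[d](γ[x; MIN(a)→d]((R ⋈[a=c] γ[v; MAX(e)→c](S)))) ∪ π[d](ρ[d/e](S))) → 7
E2 row counts bottom-up:
  S → 6
  ρ[d/e](S) → 6
  π[d](ρ[d/e](S)) → 6
  R → 4
  S → 6
  γ[v; MAX(e)→c](S) → 4
  (R ⋈[a=c] γ[v; MAX(e)→c](S)) → 2
  γ[x; MIN(a)→d]((R ⋈[a=c] γ[v; MAX(e)→c](S))) → 1
  π[d](γ[x; MIN(a)→d]((R ⋈[a=c] γ[v; MAX(e)→c](S)))) → 1
  (π[d](ρ[d/e](S)) ∪ π[d](γ[x; MIN(a)→d]((R ⋈[a=c] γ[v; MAX(e)→c](S))))) → 7

E1 and E2 produce the same multiset:
d
1
4
7
7
7
8
9

yes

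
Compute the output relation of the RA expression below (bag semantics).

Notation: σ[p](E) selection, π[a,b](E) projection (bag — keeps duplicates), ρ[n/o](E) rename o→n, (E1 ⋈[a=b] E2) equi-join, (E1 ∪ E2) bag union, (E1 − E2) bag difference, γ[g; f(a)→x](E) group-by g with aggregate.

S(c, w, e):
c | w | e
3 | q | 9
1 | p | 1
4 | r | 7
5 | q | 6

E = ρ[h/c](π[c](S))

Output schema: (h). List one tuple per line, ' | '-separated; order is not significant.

Stepwise |·|:
  S → 4
  π[c](S) → 4
  ρ[h/c](π[c](S)) → 4

== RESULT ==
h
1
3
4
5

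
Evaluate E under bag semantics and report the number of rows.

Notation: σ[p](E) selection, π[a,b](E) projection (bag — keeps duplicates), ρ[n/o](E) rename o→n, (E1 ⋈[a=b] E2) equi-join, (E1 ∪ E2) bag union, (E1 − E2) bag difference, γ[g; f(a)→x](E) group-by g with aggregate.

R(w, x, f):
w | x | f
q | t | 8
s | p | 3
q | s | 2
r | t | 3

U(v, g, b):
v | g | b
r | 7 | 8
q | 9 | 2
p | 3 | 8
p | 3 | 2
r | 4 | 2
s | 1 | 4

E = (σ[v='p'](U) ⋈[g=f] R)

Per-node cardinality:
  U → 6
  σ[v='p'](U) → 2
  R → 4
  (σ[v='p'](U) ⋈[g=f] R) → 4

|E| = 4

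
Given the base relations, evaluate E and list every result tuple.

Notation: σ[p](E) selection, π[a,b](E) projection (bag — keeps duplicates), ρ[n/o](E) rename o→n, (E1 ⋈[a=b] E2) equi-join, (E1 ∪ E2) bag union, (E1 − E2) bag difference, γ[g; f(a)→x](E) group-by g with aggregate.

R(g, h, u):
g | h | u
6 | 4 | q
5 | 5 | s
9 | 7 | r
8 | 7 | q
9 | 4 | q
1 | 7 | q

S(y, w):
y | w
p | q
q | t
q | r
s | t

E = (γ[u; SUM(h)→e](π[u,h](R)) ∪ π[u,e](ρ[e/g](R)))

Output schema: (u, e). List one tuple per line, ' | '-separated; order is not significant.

Row counts bottom-up:
  R → 6
  π[u,h](R) → 6
  γ[u; SUM(h)→e](π[u,h](R)) → 3
  R → 6
  ρ[e/g](R) → 6
  π[u,e](ρ[e/g](R)) → 6
  (γ[u; SUM(h)→e](π[u,h](R)) ∪ π[u,e](ρ[e/g](R))) → 9

== RESULT ==
u | e
q | 1
q | 6
q | 8
q | 9
q | 22
r | 7
r | 9
s | 5
s | 5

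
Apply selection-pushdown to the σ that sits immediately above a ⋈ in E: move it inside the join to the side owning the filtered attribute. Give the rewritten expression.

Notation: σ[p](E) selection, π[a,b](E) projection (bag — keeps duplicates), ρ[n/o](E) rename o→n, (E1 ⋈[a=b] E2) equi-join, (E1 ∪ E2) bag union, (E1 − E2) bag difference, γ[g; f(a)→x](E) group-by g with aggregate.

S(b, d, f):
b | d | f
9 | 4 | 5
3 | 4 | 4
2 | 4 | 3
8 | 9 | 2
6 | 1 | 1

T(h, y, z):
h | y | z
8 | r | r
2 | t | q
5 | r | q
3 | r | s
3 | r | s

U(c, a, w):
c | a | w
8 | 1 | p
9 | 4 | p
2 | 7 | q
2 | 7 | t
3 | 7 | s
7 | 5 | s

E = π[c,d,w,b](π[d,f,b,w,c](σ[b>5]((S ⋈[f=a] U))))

σ filters on b, owned by the left side.
E' = π[c,d,w,b](π[d,f,b,w,c]((σ[b>5](S) ⋈[f=a] U)))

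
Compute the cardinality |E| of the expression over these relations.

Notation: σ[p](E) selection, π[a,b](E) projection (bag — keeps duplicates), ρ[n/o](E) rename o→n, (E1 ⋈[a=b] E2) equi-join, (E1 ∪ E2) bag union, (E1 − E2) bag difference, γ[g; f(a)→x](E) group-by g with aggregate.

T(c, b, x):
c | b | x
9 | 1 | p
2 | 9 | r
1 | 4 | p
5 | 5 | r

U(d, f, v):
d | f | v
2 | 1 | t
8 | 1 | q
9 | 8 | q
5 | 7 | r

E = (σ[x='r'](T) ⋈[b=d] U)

Per-node cardinality:
  T → 4
  σ[x='r'](T) → 2
  U → 4
  (σ[x='r'](T) ⋈[b=d] U) → 2

|E| = 2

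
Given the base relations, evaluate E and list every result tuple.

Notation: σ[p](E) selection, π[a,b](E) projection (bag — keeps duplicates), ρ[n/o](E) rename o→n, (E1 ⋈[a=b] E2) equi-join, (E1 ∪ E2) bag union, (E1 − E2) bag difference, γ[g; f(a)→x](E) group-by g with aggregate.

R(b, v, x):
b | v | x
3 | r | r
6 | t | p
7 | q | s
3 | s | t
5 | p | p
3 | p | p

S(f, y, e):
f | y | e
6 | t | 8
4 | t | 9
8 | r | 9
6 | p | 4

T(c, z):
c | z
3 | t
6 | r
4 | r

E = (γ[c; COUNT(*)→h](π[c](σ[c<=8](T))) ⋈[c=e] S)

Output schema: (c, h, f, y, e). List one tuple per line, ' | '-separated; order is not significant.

Subexpression sizes:
  T → 3
  σ[c<=8](T) → 3
  π[c](σ[c<=8](T)) → 3
  γ[c; COUNT(*)→h](π[c](σ[c<=8](T))) → 3
  S → 4
  (γ[c; COUNT(*)→h](π[c](σ[c<=8](T))) ⋈[c=e] S) → 1

== RESULT ==
c | h | f | y | e
4 | 1 | 6 | p | 4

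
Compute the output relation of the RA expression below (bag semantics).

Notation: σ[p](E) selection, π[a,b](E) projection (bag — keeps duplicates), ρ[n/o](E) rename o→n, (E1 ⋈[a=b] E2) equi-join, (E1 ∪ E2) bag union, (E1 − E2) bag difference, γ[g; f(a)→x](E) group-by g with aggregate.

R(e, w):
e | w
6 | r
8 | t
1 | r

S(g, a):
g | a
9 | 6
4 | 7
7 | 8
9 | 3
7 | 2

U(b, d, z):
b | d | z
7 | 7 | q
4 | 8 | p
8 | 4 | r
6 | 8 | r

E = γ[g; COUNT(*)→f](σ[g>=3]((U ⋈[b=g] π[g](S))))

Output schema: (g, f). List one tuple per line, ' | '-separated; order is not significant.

Subexpression sizes:
  U → 4
  S → 5
  π[g](S) → 5
  (U ⋈[b=g] π[g](S)) → 3
  σ[g>=3]((U ⋈[b=g] π[g](S))) → 3
  γ[g; COUNT(*)→f](σ[g>=3]((U ⋈[b=g] π[g](S)))) → 2

== RESULT ==
g | f
4 | 1
7 | 2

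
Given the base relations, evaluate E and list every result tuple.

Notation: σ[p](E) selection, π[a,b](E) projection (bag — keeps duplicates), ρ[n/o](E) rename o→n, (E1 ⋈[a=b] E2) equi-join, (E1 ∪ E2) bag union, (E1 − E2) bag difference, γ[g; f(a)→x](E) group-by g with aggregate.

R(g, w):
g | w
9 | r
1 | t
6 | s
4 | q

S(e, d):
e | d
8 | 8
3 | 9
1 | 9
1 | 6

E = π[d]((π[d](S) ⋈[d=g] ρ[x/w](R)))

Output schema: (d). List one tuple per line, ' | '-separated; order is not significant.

Row counts bottom-up:
  S → 4
  π[d](S) → 4
  R → 4
  ρ[x/w](R) → 4
  (π[d](S) ⋈[d=g] ρ[x/w](R)) → 3
  π[d]((π[d](S) ⋈[d=g] ρ[x/w](R))) → 3

== RESULT ==
d
6
9
9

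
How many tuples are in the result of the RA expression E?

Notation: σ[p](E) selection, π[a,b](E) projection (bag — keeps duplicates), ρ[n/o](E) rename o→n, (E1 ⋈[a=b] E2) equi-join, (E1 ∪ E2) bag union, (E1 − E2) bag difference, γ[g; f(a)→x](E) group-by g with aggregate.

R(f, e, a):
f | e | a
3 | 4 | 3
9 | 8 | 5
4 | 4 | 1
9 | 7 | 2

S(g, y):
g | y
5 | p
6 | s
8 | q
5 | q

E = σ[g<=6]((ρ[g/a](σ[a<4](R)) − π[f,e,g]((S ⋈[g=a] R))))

Stepwise |·|:
  R → 4
  σ[a<4](R) → 3
  ρ[g/a](σ[a<4](R)) → 3
  S → 4
  R → 4
  (S ⋈[g=a] R) → 2
  π[f,e,g]((S ⋈[g=a] R)) → 2
  (ρ[g/a](σ[a<4](R)) − π[f,e,g]((S ⋈[g=a] R))) → 3
  σ[g<=6]((ρ[g/a](σ[a<4](R)) − π[f,e,g]((S ⋈[g=a] R)))) → 3

|E| = 3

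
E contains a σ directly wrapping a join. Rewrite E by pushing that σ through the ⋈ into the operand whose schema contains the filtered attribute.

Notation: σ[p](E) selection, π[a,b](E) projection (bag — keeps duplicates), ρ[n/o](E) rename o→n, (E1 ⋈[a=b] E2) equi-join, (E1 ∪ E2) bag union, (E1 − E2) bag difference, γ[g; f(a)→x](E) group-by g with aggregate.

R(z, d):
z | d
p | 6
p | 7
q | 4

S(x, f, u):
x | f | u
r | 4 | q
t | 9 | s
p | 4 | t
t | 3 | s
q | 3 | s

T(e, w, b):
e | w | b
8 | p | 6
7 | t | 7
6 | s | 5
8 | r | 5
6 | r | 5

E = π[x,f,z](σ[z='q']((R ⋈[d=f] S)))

σ filters on z, owned by the left side.
E' = π[x,f,z]((σ[z='q'](R) ⋈[d=f] S))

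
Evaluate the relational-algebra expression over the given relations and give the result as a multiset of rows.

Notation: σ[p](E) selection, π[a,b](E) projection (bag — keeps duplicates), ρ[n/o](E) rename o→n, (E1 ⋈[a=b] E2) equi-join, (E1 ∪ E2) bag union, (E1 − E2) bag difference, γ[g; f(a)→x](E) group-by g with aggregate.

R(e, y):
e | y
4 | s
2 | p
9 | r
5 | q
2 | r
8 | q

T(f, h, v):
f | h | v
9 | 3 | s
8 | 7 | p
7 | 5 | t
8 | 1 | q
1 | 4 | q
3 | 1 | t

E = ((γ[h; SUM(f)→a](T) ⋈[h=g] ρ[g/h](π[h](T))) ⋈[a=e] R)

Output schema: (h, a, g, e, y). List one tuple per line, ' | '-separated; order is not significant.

Stepwise |·|:
  T → 6
  γ[h; SUM(f)→a](T) → 5
  T → 6
  π[h](T) → 6
  ρ[g/h](π[h](T)) → 6
  (γ[h; SUM(f)→a](T) ⋈[h=g] ρ[g/h](π[h](T))) → 6
  R → 6
  ((γ[h; SUM(f)→a](T) ⋈[h=g] ρ[g/h](π[h](T))) ⋈[a=e] R) → 2

== RESULT ==
h | a | g | e | y
3 | 9 | 3 | 9 | r
7 | 8 | 7 | 8 | q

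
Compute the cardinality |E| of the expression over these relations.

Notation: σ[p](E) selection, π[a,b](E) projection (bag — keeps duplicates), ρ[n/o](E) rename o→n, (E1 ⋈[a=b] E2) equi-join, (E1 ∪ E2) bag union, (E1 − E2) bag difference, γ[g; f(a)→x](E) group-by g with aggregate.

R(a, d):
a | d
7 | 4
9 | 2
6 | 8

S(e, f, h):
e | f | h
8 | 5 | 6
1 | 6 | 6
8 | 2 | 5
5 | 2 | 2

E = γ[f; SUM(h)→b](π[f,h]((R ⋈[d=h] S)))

Row counts bottom-up:
  R → 3
  S → 4
  (R ⋈[d=h] S) → 1
  π[f,h]((R ⋈[d=h] S)) → 1
  γ[f; SUM(h)→b](π[f,h]((R ⋈[d=h] S))) → 1

|E| = 1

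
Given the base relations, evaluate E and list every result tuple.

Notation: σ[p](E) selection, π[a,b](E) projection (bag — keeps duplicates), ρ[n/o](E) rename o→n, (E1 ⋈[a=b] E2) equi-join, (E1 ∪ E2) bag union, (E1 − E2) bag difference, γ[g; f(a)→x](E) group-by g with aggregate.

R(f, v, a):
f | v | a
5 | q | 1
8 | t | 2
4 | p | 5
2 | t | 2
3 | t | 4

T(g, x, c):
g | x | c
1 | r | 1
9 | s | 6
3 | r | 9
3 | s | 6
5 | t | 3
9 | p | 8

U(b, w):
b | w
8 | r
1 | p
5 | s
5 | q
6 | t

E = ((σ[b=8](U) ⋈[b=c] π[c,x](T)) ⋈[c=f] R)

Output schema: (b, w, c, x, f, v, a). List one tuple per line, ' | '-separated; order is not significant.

Subexpression sizes:
  U → 5
  σ[b=8](U) → 1
  T → 6
  π[c,x](T) → 6
  (σ[b=8](U) ⋈[b=c] π[c,x](T)) → 1
  R → 5
  ((σ[b=8](U) ⋈[b=c] π[c,x](T)) ⋈[c=f] R) → 1

== RESULT ==
b | w | c | x | f | v | a
8 | r | 8 | p | 8 | t | 2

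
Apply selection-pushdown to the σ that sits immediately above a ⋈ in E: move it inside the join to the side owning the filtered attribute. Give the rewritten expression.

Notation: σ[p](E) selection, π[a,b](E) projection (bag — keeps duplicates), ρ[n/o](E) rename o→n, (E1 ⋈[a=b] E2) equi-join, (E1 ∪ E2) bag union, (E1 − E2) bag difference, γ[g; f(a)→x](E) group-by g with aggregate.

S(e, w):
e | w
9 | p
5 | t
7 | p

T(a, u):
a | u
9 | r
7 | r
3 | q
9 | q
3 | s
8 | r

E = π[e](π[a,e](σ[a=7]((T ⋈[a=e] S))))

σ filters on a, owned by the left side.
E' = π[e](π[a,e]((σ[a=7](T) ⋈[a=e] S)))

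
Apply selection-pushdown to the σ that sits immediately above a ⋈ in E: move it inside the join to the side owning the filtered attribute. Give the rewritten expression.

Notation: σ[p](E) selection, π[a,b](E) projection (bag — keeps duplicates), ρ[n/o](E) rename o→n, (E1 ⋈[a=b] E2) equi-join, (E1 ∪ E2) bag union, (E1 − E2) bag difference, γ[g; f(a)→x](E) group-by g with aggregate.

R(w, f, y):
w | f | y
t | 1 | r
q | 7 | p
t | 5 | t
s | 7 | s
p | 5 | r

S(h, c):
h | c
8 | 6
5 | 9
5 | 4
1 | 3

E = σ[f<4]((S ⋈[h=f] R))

σ filters on f, owned by the right side.
E' = (S ⋈[h=f] σ[f<4](R))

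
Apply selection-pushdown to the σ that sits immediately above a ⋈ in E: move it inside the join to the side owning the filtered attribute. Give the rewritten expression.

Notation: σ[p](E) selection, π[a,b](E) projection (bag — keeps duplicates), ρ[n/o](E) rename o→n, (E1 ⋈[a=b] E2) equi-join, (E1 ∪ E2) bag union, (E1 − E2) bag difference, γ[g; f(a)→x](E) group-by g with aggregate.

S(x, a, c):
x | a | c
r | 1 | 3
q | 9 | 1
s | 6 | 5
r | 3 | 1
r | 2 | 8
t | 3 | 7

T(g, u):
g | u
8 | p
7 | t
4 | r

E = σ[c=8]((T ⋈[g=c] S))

σ filters on c, owned by the right side.
E' = (T ⋈[g=c] σ[c=8](S))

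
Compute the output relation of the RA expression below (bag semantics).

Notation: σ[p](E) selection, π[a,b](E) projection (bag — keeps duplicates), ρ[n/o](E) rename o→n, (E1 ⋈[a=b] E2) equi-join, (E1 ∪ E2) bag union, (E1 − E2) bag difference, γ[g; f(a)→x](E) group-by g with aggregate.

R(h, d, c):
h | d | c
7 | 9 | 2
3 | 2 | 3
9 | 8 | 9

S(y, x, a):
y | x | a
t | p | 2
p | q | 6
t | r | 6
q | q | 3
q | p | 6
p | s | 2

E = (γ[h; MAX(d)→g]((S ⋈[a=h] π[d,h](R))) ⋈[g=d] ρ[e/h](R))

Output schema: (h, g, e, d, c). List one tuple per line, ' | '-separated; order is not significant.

Subexpression sizes:
  S → 6
  R → 3
  π[d,h](R) → 3
  (S ⋈[a=h] π[d,h](R)) → 1
  γ[h; MAX(d)→g]((S ⋈[a=h] π[d,h](R))) → 1
  R → 3
  ρ[e/h](R) → 3
  (γ[h; MAX(d)→g]((S ⋈[a=h] π[d,h](R))) ⋈[g=d] ρ[e/h](R)) → 1

== RESULT ==
h | g | e | d | c
3 | 2 | 3 | 2 | 3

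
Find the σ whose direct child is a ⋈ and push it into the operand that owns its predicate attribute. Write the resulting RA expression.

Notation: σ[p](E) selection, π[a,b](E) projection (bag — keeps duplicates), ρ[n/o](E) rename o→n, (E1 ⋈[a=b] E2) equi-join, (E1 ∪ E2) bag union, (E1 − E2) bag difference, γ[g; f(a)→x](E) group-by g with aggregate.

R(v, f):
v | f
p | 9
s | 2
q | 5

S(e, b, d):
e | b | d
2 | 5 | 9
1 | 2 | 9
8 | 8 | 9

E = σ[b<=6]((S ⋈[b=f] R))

σ filters on b, owned by the left side.
E' = (σ[b<=6](S) ⋈[b=f] R)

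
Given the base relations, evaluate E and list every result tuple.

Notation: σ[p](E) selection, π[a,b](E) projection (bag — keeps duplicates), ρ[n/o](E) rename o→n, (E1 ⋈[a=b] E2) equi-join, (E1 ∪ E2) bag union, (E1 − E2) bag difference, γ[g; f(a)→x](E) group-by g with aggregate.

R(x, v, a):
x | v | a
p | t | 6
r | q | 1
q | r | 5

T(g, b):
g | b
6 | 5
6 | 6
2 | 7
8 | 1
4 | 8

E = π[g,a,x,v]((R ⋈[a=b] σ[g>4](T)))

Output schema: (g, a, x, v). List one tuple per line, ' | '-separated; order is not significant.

Row counts bottom-up:
  R → 3
  T → 5
  σ[g>4](T) → 3
  (R ⋈[a=b] σ[g>4](T)) → 3
  π[g,a,x,v]((R ⋈[a=b] σ[g>4](T))) → 3

== RESULT ==
g | a | x | v
6 | 5 | q | r
6 | 6 | p | t
8 | 1 | r | q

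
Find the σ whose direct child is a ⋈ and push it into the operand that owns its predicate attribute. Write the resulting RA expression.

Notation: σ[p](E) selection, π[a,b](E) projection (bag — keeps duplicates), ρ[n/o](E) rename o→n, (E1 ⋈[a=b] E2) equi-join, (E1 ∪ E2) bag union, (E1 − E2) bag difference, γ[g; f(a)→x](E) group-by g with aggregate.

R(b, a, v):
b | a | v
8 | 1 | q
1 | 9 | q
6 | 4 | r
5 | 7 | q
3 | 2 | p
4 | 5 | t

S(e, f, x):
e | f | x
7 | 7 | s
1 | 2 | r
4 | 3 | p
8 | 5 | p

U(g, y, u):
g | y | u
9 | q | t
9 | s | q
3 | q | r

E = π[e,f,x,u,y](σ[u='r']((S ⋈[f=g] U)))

σ filters on u, owned by the right side.
E' = π[e,f,x,u,y]((S ⋈[f=g] σ[u='r'](U)))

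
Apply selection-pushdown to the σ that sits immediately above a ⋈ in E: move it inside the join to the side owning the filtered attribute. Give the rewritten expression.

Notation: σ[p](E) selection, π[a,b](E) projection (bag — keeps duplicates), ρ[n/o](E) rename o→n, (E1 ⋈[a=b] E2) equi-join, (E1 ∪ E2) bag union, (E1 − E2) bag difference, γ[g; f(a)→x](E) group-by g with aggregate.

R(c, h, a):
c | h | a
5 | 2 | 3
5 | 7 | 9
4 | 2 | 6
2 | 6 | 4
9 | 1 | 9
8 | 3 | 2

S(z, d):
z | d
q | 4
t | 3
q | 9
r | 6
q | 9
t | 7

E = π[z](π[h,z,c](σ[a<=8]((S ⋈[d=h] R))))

σ filters on a, owned by the right side.
E' = π[z](π[h,z,c]((S ⋈[d=h] σ[a<=8](R))))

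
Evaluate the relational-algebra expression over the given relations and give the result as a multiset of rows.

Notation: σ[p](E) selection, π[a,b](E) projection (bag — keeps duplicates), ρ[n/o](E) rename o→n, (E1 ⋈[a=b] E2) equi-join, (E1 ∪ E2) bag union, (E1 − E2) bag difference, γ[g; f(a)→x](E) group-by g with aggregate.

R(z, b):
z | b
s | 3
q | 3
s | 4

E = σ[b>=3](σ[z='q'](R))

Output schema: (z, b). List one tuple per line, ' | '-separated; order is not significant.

Per-node cardinality:
  R → 3
  σ[z='q'](R) → 1
  σ[b>=3](σ[z='q'](R)) → 1

== RESULT ==
z | b
q | 3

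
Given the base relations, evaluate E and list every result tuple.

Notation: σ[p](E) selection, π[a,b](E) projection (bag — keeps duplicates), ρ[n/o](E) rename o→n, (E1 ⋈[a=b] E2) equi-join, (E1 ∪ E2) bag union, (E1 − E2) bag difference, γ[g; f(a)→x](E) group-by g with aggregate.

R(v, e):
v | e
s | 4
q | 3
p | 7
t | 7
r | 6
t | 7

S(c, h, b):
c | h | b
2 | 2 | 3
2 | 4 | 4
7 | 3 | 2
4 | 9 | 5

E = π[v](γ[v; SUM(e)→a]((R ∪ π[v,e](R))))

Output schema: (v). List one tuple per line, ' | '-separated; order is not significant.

Subexpression sizes:
  R → 6
  R → 6
  π[v,e](R) → 6
  (R ∪ π[v,e](R)) → 12
  γ[v; SUM(e)→a]((R ∪ π[v,e](R))) → 5
  π[v](γ[v; SUM(e)→a]((R ∪ π[v,e](R)))) → 5

== RESULT ==
v
p
q
r
s
t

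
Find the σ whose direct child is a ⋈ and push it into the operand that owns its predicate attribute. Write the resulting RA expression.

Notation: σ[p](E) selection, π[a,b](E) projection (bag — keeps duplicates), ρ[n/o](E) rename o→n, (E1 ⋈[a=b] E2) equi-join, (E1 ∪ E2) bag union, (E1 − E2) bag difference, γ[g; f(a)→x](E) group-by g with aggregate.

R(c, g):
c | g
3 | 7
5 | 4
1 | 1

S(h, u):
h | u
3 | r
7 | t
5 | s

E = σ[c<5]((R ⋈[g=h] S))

σ filters on c, owned by the left side.
E' = (σ[c<5](R) ⋈[g=h] S)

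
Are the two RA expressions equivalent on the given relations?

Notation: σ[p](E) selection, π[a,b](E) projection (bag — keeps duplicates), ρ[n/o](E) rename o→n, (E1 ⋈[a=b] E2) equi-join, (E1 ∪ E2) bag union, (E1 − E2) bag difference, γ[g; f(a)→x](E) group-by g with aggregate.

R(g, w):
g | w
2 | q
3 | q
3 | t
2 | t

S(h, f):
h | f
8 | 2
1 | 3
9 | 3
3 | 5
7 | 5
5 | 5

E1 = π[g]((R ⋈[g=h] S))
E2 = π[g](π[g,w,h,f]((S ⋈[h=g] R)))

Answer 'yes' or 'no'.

E1 stepwise |·|:
  R → 4
  S → 6
  (R ⋈[g=h] S) → 2
  π[g]((R ⋈[g=h] S)) → 2
E2 stepwise |·|:
  S → 6
  R → 4
  (S ⋈[h=g] R) → 2
  π[g,w,h,f]((S ⋈[h=g] R)) → 2
  π[g](π[g,w,h,f]((S ⋈[h=g] R))) → 2

E1 and E2 produce the same multiset:
g
3
3

yes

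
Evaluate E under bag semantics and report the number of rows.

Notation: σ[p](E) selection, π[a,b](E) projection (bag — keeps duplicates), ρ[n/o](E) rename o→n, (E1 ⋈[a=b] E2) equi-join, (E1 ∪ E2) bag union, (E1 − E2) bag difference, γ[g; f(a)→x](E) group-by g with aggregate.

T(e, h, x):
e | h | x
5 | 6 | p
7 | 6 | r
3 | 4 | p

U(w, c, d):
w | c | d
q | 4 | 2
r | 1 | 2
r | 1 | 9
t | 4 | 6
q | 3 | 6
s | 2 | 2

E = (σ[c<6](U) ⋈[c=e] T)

Stepwise |·|:
  U → 6
  σ[c<6](U) → 6
  T → 3
  (σ[c<6](U) ⋈[c=e] T) → 1

|E| = 1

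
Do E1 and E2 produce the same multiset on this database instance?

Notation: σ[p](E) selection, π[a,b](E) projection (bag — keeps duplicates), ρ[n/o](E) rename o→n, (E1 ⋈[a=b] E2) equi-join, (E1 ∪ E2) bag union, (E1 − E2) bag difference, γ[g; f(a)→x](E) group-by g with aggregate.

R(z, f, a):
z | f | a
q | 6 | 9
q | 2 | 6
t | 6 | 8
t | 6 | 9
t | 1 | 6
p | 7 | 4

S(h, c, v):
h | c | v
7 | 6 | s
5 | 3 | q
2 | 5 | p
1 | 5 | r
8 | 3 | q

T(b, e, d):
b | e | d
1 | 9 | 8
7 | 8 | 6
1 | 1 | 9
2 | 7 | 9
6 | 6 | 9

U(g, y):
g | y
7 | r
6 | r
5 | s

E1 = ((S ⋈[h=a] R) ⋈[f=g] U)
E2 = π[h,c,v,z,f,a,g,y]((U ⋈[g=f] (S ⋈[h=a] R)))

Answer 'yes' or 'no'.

E1 stepwise |·|:
  S → 5
  R → 6
  (S ⋈[h=a] R) → 1
  U → 3
  ((S ⋈[h=a] R) ⋈[f=g] U) → 1
E2 stepwise |·|:
  U → 3
  S → 5
  R → 6
  (S ⋈[h=a] R) → 1
  (U ⋈[g=f] (S ⋈[h=a] R)) → 1
  π[h,c,v,z,f,a,g,y]((U ⋈[g=f] (S ⋈[h=a] R))) → 1

E1 and E2 produce the same multiset:
h | c | v | z | f | a | g | y
8 | 3 | q | t | 6 | 8 | 6 | r

yes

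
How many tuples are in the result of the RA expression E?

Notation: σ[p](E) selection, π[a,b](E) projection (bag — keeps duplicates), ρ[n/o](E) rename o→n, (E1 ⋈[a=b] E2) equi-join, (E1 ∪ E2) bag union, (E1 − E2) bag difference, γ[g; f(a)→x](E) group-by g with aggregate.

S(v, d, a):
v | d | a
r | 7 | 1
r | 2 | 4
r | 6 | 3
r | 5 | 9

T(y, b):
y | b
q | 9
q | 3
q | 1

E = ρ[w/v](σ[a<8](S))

Per-node cardinality:
  S → 4
  σ[a<8](S) → 3
  ρ[w/v](σ[a<8](S)) → 3

|E| = 3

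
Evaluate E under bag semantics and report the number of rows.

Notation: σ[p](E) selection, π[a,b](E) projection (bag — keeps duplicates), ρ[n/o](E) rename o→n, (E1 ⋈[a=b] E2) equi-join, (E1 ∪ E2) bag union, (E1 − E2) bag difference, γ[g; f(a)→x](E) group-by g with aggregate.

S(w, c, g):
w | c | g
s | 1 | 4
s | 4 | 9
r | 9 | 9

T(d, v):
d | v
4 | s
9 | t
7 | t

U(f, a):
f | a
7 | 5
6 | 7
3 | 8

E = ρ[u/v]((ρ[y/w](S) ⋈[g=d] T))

Stepwise |·|:
  S → 3
  ρ[y/w](S) → 3
  T → 3
  (ρ[y/w](S) ⋈[g=d] T) → 3
  ρ[u/v]((ρ[y/w](S) ⋈[g=d] T)) → 3

|E| = 3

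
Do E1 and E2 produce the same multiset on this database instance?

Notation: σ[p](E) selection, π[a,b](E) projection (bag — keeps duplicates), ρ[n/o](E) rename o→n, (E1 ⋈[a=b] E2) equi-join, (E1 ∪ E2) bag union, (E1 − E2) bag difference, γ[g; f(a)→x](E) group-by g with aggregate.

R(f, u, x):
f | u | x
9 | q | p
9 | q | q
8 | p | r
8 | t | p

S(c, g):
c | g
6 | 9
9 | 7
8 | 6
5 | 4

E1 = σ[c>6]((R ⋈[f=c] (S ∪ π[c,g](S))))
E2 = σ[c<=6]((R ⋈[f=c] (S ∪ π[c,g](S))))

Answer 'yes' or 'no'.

E1 row counts bottom-up:
  R → 4
  S → 4
  S → 4
  π[c,g](S) → 4
  (S ∪ π[c,g](S)) → 8
  (R ⋈[f=c] (S ∪ π[c,g](S))) → 8
  σ[c>6]((R ⋈[f=c] (S ∪ π[c,g](S)))) → 8
E2 row counts bottom-up:
  R → 4
  S → 4
  S → 4
  π[c,g](S) → 4
  (S ∪ π[c,g](S)) → 8
  (R ⋈[f=c] (S ∪ π[c,g](S))) → 8
  σ[c<=6]((R ⋈[f=c] (S ∪ π[c,g](S)))) → 0

E1 result:
f | u | x | c | g
8 | p | r | 8 | 6
8 | p | r | 8 | 6
8 | t | p | 8 | 6
8 | t | p | 8 | 6
9 | q | p | 9 | 7
9 | q | p | 9 | 7
9 | q | q | 9 | 7
9 | q | q | 9 | 7
E2 result:
f | u | x | c | g
(0 rows)
Witness: (9, 'q', 'q', 9, 7) appears 2× in E1 but 0× in E2.

no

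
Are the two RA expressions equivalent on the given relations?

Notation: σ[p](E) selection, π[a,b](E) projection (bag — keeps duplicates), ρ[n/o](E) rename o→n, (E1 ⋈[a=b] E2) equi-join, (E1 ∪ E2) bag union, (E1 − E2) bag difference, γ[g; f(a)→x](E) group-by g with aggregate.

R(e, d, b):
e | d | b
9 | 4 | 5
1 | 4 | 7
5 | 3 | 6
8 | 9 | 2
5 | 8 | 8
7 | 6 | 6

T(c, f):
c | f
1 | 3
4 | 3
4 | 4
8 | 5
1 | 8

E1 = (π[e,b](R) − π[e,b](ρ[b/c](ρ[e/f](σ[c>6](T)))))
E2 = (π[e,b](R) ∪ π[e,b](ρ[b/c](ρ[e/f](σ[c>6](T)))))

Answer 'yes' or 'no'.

E1 subexpression sizes:
  R → 6
  π[e,b](R) → 6
  T → 5
  σ[c>6](T) → 1
  ρ[e/f](σ[c>6](T)) → 1
  ρ[b/c](ρ[e/f](σ[c>6](T))) → 1
  π[e,b](ρ[b/c](ρ[e/f](σ[c>6](T)))) → 1
  (π[e,b](R) − π[e,b](ρ[b/c](ρ[e/f](σ[c>6](T))))) → 5
E2 subexpression sizes:
  R → 6
  π[e,b](R) → 6
  T → 5
  σ[c>6](T) → 1
  ρ[e/f](σ[c>6](T)) → 1
  ρ[b/c](ρ[e/f](σ[c>6](T))) → 1
  π[e,b](ρ[b/c](ρ[e/f](σ[c>6](T)))) → 1
  (π[e,b](R) ∪ π[e,b](ρ[b/c](ρ[e/f](σ[c>6](T))))) → 7

E1 result:
e | b
1 | 7
5 | 6
7 | 6
8 | 2
9 | 5
E2 result:
e | b
1 | 7
5 | 6
5 | 8
5 | 8
7 | 6
8 | 2
9 | 5
Witness: (5, 8) appears 0× in E1 but 2× in E2.

no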